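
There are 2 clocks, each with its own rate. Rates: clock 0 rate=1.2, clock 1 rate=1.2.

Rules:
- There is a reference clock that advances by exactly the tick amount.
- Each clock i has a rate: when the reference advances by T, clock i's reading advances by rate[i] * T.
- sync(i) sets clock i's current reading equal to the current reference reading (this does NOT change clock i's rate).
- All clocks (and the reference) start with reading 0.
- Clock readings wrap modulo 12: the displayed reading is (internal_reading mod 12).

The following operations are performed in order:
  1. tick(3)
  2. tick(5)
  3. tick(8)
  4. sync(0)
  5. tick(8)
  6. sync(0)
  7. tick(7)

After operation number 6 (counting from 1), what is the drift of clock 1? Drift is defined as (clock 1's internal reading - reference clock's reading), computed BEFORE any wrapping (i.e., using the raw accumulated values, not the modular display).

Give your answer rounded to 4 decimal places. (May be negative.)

Answer: 4.8000

Derivation:
After op 1 tick(3): ref=3.0000 raw=[3.6000 3.6000]
After op 2 tick(5): ref=8.0000 raw=[9.6000 9.6000]
After op 3 tick(8): ref=16.0000 raw=[19.2000 19.2000]
After op 4 sync(0): ref=16.0000 raw=[16.0000 19.2000]
After op 5 tick(8): ref=24.0000 raw=[25.6000 28.8000]
After op 6 sync(0): ref=24.0000 raw=[24.0000 28.8000]
Drift of clock 1 after op 6: 28.8000 - 24.0000 = 4.8000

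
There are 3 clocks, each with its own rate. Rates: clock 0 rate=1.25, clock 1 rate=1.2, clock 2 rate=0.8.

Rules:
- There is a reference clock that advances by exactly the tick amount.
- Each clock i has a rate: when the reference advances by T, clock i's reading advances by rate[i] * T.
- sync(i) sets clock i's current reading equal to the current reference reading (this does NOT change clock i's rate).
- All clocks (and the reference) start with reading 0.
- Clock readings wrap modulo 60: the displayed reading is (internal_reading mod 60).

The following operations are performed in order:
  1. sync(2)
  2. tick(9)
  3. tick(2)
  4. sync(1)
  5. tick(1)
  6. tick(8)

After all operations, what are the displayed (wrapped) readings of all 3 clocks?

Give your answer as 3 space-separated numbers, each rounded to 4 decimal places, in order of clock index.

Answer: 25.0000 21.8000 16.0000

Derivation:
After op 1 sync(2): ref=0.0000 raw=[0.0000 0.0000 0.0000]
After op 2 tick(9): ref=9.0000 raw=[11.2500 10.8000 7.2000]
After op 3 tick(2): ref=11.0000 raw=[13.7500 13.2000 8.8000]
After op 4 sync(1): ref=11.0000 raw=[13.7500 11.0000 8.8000]
After op 5 tick(1): ref=12.0000 raw=[15.0000 12.2000 9.6000]
After op 6 tick(8): ref=20.0000 raw=[25.0000 21.8000 16.0000]
Wrap final raw readings (mod 60): 25.0000 mod 60 = 25.0000; 21.8000 mod 60 = 21.8000; 16.0000 mod 60 = 16.0000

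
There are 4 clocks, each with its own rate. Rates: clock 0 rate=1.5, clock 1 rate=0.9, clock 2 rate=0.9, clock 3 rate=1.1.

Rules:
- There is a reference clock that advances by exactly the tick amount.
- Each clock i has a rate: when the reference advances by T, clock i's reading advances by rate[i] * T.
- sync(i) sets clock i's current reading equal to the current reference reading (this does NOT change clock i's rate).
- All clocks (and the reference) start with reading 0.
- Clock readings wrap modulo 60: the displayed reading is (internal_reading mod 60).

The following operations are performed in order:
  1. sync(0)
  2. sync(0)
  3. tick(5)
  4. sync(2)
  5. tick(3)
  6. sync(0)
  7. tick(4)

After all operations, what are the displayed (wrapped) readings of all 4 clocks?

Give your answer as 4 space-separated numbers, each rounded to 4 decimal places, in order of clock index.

Answer: 14.0000 10.8000 11.3000 13.2000

Derivation:
After op 1 sync(0): ref=0.0000 raw=[0.0000 0.0000 0.0000 0.0000]
After op 2 sync(0): ref=0.0000 raw=[0.0000 0.0000 0.0000 0.0000]
After op 3 tick(5): ref=5.0000 raw=[7.5000 4.5000 4.5000 5.5000]
After op 4 sync(2): ref=5.0000 raw=[7.5000 4.5000 5.0000 5.5000]
After op 5 tick(3): ref=8.0000 raw=[12.0000 7.2000 7.7000 8.8000]
After op 6 sync(0): ref=8.0000 raw=[8.0000 7.2000 7.7000 8.8000]
After op 7 tick(4): ref=12.0000 raw=[14.0000 10.8000 11.3000 13.2000]
Wrap final raw readings (mod 60): 14.0000 mod 60 = 14.0000; 10.8000 mod 60 = 10.8000; 11.3000 mod 60 = 11.3000; 13.2000 mod 60 = 13.2000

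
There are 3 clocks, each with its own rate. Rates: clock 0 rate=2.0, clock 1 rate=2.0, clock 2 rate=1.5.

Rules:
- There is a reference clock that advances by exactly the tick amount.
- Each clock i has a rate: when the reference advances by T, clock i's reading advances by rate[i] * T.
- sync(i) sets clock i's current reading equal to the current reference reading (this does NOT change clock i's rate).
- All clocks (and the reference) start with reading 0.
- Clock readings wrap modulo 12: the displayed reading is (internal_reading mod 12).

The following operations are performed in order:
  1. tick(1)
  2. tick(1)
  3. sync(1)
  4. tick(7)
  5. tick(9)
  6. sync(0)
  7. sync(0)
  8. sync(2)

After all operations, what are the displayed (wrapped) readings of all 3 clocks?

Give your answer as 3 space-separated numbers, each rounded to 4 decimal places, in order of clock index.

Answer: 6.0000 10.0000 6.0000

Derivation:
After op 1 tick(1): ref=1.0000 raw=[2.0000 2.0000 1.5000]
After op 2 tick(1): ref=2.0000 raw=[4.0000 4.0000 3.0000]
After op 3 sync(1): ref=2.0000 raw=[4.0000 2.0000 3.0000]
After op 4 tick(7): ref=9.0000 raw=[18.0000 16.0000 13.5000]
After op 5 tick(9): ref=18.0000 raw=[36.0000 34.0000 27.0000]
After op 6 sync(0): ref=18.0000 raw=[18.0000 34.0000 27.0000]
After op 7 sync(0): ref=18.0000 raw=[18.0000 34.0000 27.0000]
After op 8 sync(2): ref=18.0000 raw=[18.0000 34.0000 18.0000]
Wrap final raw readings (mod 12): 18.0000 mod 12 = 6.0000; 34.0000 mod 12 = 10.0000; 18.0000 mod 12 = 6.0000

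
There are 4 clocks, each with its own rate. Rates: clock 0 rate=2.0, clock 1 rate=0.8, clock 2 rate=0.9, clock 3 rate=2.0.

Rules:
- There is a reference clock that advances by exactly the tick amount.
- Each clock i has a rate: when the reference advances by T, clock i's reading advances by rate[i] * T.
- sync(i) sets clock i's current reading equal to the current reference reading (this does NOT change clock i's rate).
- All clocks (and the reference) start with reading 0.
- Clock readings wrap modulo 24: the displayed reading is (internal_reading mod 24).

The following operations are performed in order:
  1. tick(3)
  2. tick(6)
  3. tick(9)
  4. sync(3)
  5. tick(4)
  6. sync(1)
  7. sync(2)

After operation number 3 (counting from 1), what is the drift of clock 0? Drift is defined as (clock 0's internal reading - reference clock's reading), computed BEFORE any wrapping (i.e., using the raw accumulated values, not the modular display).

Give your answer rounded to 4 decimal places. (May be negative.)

Answer: 18.0000

Derivation:
After op 1 tick(3): ref=3.0000 raw=[6.0000 2.4000 2.7000 6.0000]
After op 2 tick(6): ref=9.0000 raw=[18.0000 7.2000 8.1000 18.0000]
After op 3 tick(9): ref=18.0000 raw=[36.0000 14.4000 16.2000 36.0000]
Drift of clock 0 after op 3: 36.0000 - 18.0000 = 18.0000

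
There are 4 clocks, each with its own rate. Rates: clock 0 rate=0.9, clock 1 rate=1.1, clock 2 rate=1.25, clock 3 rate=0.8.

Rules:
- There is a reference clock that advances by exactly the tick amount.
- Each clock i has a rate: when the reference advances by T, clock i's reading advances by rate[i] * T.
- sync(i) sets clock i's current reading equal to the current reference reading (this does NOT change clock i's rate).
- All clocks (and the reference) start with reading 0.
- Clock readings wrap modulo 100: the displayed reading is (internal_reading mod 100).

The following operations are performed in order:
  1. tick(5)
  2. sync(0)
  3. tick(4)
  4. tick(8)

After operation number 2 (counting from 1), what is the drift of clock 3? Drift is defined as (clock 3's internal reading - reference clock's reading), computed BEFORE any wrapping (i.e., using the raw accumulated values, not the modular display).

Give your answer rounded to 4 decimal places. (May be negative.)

After op 1 tick(5): ref=5.0000 raw=[4.5000 5.5000 6.2500 4.0000]
After op 2 sync(0): ref=5.0000 raw=[5.0000 5.5000 6.2500 4.0000]
Drift of clock 3 after op 2: 4.0000 - 5.0000 = -1.0000

Answer: -1.0000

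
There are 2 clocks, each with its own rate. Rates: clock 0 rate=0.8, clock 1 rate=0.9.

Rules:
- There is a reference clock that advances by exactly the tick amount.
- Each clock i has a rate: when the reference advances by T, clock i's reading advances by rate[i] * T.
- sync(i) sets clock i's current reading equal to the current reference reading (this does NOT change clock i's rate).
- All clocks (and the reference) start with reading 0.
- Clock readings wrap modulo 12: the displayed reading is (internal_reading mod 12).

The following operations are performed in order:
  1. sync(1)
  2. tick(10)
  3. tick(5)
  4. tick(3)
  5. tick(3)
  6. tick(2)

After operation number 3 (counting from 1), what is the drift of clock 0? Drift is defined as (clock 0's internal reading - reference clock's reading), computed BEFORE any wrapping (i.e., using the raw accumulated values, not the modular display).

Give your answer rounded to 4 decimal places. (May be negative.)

Answer: -3.0000

Derivation:
After op 1 sync(1): ref=0.0000 raw=[0.0000 0.0000]
After op 2 tick(10): ref=10.0000 raw=[8.0000 9.0000]
After op 3 tick(5): ref=15.0000 raw=[12.0000 13.5000]
Drift of clock 0 after op 3: 12.0000 - 15.0000 = -3.0000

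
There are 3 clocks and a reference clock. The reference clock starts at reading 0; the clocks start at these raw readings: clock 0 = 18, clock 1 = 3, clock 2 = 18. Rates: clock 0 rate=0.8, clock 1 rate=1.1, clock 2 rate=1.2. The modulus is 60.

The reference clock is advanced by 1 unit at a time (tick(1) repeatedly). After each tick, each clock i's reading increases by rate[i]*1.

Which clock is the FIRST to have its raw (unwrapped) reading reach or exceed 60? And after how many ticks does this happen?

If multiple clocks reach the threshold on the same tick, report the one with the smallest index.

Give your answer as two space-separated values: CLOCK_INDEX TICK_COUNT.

clock 0: start=18, rate=0.8, needs 60-18 = 42; ticks = ceil(42/0.8) = ceil(52.5000) = 53; reading at tick 53 = 18 + 0.8*53 = 60.4000
clock 1: start=3, rate=1.1, needs 60-3 = 57; ticks = ceil(57/1.1) = ceil(51.8182) = 52; reading at tick 52 = 3 + 1.1*52 = 60.2000
clock 2: start=18, rate=1.2, needs 60-18 = 42; ticks = ceil(42/1.2) = ceil(35.0000) = 35; reading at tick 35 = 18 + 1.2*35 = 60.0000
Minimum tick count = 35; winners = [2]; smallest index = 2

Answer: 2 35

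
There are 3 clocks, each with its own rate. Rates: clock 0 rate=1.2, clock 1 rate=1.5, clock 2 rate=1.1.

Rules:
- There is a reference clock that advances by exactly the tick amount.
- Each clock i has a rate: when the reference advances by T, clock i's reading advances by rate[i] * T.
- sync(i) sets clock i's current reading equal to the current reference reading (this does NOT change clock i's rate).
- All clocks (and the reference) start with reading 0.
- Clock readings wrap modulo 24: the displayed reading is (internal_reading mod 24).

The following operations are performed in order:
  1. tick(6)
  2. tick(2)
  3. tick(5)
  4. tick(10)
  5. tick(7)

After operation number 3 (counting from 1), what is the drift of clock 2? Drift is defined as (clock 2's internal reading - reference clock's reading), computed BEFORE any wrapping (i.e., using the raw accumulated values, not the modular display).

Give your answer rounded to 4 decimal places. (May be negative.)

Answer: 1.3000

Derivation:
After op 1 tick(6): ref=6.0000 raw=[7.2000 9.0000 6.6000]
After op 2 tick(2): ref=8.0000 raw=[9.6000 12.0000 8.8000]
After op 3 tick(5): ref=13.0000 raw=[15.6000 19.5000 14.3000]
Drift of clock 2 after op 3: 14.3000 - 13.0000 = 1.3000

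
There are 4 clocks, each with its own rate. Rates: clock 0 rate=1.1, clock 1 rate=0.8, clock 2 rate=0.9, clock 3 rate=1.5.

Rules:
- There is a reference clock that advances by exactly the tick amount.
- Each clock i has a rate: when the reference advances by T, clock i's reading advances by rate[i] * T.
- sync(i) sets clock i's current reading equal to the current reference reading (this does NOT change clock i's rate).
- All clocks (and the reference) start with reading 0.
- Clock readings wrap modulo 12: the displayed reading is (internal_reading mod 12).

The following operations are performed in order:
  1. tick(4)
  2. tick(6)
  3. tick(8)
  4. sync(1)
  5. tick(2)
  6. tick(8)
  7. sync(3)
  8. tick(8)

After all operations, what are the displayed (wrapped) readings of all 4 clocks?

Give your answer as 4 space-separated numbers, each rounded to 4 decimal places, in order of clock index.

After op 1 tick(4): ref=4.0000 raw=[4.4000 3.2000 3.6000 6.0000]
After op 2 tick(6): ref=10.0000 raw=[11.0000 8.0000 9.0000 15.0000]
After op 3 tick(8): ref=18.0000 raw=[19.8000 14.4000 16.2000 27.0000]
After op 4 sync(1): ref=18.0000 raw=[19.8000 18.0000 16.2000 27.0000]
After op 5 tick(2): ref=20.0000 raw=[22.0000 19.6000 18.0000 30.0000]
After op 6 tick(8): ref=28.0000 raw=[30.8000 26.0000 25.2000 42.0000]
After op 7 sync(3): ref=28.0000 raw=[30.8000 26.0000 25.2000 28.0000]
After op 8 tick(8): ref=36.0000 raw=[39.6000 32.4000 32.4000 40.0000]
Wrap final raw readings (mod 12): 39.6000 mod 12 = 3.6000; 32.4000 mod 12 = 8.4000; 32.4000 mod 12 = 8.4000; 40.0000 mod 12 = 4.0000

Answer: 3.6000 8.4000 8.4000 4.0000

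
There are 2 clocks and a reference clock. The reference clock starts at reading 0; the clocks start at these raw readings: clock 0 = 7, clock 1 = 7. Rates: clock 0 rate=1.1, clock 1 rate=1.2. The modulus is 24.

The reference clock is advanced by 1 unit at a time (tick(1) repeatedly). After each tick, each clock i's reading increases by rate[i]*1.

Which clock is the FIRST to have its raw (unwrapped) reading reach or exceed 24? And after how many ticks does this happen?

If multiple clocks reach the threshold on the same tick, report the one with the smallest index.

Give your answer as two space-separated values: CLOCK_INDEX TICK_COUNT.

clock 0: start=7, rate=1.1, needs 24-7 = 17; ticks = ceil(17/1.1) = ceil(15.4545) = 16; reading at tick 16 = 7 + 1.1*16 = 24.6000
clock 1: start=7, rate=1.2, needs 24-7 = 17; ticks = ceil(17/1.2) = ceil(14.1667) = 15; reading at tick 15 = 7 + 1.2*15 = 25.0000
Minimum tick count = 15; winners = [1]; smallest index = 1

Answer: 1 15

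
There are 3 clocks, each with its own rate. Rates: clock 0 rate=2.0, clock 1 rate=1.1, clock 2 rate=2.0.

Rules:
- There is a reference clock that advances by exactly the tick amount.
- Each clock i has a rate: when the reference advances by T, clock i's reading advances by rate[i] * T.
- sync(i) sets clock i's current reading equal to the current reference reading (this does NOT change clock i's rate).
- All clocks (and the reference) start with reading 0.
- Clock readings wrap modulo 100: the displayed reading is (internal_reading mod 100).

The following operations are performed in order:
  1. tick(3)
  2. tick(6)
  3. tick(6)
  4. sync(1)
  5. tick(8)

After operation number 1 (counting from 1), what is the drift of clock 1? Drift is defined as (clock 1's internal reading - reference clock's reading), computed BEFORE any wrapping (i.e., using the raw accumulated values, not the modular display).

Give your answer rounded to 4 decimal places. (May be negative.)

After op 1 tick(3): ref=3.0000 raw=[6.0000 3.3000 6.0000]
Drift of clock 1 after op 1: 3.3000 - 3.0000 = 0.3000

Answer: 0.3000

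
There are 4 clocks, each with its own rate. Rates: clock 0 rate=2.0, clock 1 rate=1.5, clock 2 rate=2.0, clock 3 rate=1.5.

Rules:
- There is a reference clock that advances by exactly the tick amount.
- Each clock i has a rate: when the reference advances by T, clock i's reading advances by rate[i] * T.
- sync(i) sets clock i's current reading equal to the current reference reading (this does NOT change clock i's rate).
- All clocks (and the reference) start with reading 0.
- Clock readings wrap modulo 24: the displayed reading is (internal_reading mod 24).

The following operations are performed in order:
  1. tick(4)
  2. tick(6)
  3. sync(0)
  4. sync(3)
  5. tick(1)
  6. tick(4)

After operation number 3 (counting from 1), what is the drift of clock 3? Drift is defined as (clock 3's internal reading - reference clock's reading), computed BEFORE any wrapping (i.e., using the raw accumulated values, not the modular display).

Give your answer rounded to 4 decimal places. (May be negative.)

After op 1 tick(4): ref=4.0000 raw=[8.0000 6.0000 8.0000 6.0000]
After op 2 tick(6): ref=10.0000 raw=[20.0000 15.0000 20.0000 15.0000]
After op 3 sync(0): ref=10.0000 raw=[10.0000 15.0000 20.0000 15.0000]
Drift of clock 3 after op 3: 15.0000 - 10.0000 = 5.0000

Answer: 5.0000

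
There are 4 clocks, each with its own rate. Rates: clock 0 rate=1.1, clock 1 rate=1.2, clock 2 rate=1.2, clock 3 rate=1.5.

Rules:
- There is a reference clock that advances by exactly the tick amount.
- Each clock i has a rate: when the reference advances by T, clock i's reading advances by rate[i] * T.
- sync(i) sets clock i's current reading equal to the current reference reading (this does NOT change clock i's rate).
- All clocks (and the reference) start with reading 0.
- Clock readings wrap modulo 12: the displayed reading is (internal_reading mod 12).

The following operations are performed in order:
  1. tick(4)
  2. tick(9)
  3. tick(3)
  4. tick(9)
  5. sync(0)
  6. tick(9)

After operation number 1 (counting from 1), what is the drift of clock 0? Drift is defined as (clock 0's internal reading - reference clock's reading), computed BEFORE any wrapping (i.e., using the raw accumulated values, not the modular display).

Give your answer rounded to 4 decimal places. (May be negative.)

After op 1 tick(4): ref=4.0000 raw=[4.4000 4.8000 4.8000 6.0000]
Drift of clock 0 after op 1: 4.4000 - 4.0000 = 0.4000

Answer: 0.4000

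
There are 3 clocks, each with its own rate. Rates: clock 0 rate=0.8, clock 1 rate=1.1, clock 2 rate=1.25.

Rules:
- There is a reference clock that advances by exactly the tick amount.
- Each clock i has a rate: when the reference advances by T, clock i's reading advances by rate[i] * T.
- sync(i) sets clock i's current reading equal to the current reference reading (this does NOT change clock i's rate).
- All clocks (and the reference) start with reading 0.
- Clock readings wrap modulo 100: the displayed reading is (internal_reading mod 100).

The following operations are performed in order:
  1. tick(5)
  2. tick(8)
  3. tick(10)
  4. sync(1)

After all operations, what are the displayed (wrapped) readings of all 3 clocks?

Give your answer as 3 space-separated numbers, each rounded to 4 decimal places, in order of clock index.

After op 1 tick(5): ref=5.0000 raw=[4.0000 5.5000 6.2500]
After op 2 tick(8): ref=13.0000 raw=[10.4000 14.3000 16.2500]
After op 3 tick(10): ref=23.0000 raw=[18.4000 25.3000 28.7500]
After op 4 sync(1): ref=23.0000 raw=[18.4000 23.0000 28.7500]
Wrap final raw readings (mod 100): 18.4000 mod 100 = 18.4000; 23.0000 mod 100 = 23.0000; 28.7500 mod 100 = 28.7500

Answer: 18.4000 23.0000 28.7500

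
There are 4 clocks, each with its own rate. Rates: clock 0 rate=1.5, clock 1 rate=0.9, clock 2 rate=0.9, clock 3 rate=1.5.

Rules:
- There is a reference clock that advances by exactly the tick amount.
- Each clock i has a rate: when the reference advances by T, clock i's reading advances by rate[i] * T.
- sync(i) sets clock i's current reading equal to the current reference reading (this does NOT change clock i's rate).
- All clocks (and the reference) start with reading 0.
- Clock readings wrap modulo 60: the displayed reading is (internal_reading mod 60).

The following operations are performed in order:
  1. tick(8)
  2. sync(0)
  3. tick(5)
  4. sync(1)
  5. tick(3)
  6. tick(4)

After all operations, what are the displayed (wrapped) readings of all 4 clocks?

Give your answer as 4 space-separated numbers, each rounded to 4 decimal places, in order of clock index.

After op 1 tick(8): ref=8.0000 raw=[12.0000 7.2000 7.2000 12.0000]
After op 2 sync(0): ref=8.0000 raw=[8.0000 7.2000 7.2000 12.0000]
After op 3 tick(5): ref=13.0000 raw=[15.5000 11.7000 11.7000 19.5000]
After op 4 sync(1): ref=13.0000 raw=[15.5000 13.0000 11.7000 19.5000]
After op 5 tick(3): ref=16.0000 raw=[20.0000 15.7000 14.4000 24.0000]
After op 6 tick(4): ref=20.0000 raw=[26.0000 19.3000 18.0000 30.0000]
Wrap final raw readings (mod 60): 26.0000 mod 60 = 26.0000; 19.3000 mod 60 = 19.3000; 18.0000 mod 60 = 18.0000; 30.0000 mod 60 = 30.0000

Answer: 26.0000 19.3000 18.0000 30.0000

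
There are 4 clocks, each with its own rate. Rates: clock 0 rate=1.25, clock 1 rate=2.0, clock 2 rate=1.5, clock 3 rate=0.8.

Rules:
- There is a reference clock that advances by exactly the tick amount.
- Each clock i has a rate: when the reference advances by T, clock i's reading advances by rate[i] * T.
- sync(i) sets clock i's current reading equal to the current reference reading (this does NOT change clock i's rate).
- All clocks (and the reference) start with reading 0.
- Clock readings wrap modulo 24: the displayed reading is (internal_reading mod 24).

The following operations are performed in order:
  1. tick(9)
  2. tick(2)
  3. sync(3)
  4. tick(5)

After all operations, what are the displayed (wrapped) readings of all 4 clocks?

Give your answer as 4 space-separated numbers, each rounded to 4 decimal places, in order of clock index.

Answer: 20.0000 8.0000 0.0000 15.0000

Derivation:
After op 1 tick(9): ref=9.0000 raw=[11.2500 18.0000 13.5000 7.2000]
After op 2 tick(2): ref=11.0000 raw=[13.7500 22.0000 16.5000 8.8000]
After op 3 sync(3): ref=11.0000 raw=[13.7500 22.0000 16.5000 11.0000]
After op 4 tick(5): ref=16.0000 raw=[20.0000 32.0000 24.0000 15.0000]
Wrap final raw readings (mod 24): 20.0000 mod 24 = 20.0000; 32.0000 mod 24 = 8.0000; 24.0000 mod 24 = 0.0000; 15.0000 mod 24 = 15.0000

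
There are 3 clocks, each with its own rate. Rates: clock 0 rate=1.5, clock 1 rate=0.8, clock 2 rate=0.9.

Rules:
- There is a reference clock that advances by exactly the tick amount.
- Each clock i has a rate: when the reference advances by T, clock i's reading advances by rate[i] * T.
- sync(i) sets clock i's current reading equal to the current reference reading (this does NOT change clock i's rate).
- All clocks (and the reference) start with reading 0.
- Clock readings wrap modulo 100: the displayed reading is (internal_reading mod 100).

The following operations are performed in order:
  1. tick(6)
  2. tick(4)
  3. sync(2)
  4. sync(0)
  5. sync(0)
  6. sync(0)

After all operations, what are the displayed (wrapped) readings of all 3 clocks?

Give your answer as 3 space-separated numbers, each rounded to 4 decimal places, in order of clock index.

After op 1 tick(6): ref=6.0000 raw=[9.0000 4.8000 5.4000]
After op 2 tick(4): ref=10.0000 raw=[15.0000 8.0000 9.0000]
After op 3 sync(2): ref=10.0000 raw=[15.0000 8.0000 10.0000]
After op 4 sync(0): ref=10.0000 raw=[10.0000 8.0000 10.0000]
After op 5 sync(0): ref=10.0000 raw=[10.0000 8.0000 10.0000]
After op 6 sync(0): ref=10.0000 raw=[10.0000 8.0000 10.0000]
Wrap final raw readings (mod 100): 10.0000 mod 100 = 10.0000; 8.0000 mod 100 = 8.0000; 10.0000 mod 100 = 10.0000

Answer: 10.0000 8.0000 10.0000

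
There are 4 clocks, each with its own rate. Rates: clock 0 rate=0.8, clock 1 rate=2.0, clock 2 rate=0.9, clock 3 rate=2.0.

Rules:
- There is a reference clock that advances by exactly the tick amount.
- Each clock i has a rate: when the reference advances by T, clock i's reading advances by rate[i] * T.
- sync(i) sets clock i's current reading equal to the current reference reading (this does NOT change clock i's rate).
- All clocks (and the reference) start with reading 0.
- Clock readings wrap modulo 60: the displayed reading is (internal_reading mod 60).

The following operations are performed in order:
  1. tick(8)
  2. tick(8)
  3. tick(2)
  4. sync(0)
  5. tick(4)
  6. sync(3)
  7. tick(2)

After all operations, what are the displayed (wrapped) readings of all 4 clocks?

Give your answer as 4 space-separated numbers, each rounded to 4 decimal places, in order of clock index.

Answer: 22.8000 48.0000 21.6000 26.0000

Derivation:
After op 1 tick(8): ref=8.0000 raw=[6.4000 16.0000 7.2000 16.0000]
After op 2 tick(8): ref=16.0000 raw=[12.8000 32.0000 14.4000 32.0000]
After op 3 tick(2): ref=18.0000 raw=[14.4000 36.0000 16.2000 36.0000]
After op 4 sync(0): ref=18.0000 raw=[18.0000 36.0000 16.2000 36.0000]
After op 5 tick(4): ref=22.0000 raw=[21.2000 44.0000 19.8000 44.0000]
After op 6 sync(3): ref=22.0000 raw=[21.2000 44.0000 19.8000 22.0000]
After op 7 tick(2): ref=24.0000 raw=[22.8000 48.0000 21.6000 26.0000]
Wrap final raw readings (mod 60): 22.8000 mod 60 = 22.8000; 48.0000 mod 60 = 48.0000; 21.6000 mod 60 = 21.6000; 26.0000 mod 60 = 26.0000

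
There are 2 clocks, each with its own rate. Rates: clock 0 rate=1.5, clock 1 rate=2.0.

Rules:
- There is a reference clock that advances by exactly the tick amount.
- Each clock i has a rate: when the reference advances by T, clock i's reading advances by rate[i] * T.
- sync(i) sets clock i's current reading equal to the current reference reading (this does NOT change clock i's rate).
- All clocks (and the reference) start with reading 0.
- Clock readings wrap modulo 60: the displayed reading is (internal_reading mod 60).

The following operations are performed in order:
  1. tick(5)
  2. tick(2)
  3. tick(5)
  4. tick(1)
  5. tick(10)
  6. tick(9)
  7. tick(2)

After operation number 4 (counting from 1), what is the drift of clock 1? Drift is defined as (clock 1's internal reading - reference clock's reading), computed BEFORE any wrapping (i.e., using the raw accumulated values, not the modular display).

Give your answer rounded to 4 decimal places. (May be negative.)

Answer: 13.0000

Derivation:
After op 1 tick(5): ref=5.0000 raw=[7.5000 10.0000]
After op 2 tick(2): ref=7.0000 raw=[10.5000 14.0000]
After op 3 tick(5): ref=12.0000 raw=[18.0000 24.0000]
After op 4 tick(1): ref=13.0000 raw=[19.5000 26.0000]
Drift of clock 1 after op 4: 26.0000 - 13.0000 = 13.0000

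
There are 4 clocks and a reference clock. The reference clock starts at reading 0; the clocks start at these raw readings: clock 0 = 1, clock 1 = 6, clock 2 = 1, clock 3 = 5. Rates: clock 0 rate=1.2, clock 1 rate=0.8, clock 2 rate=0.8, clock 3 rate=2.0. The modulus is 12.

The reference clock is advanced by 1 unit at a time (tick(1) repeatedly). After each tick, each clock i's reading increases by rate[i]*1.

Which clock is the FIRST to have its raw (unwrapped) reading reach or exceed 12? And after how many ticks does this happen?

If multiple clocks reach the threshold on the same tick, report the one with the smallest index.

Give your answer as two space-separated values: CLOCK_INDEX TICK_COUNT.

clock 0: start=1, rate=1.2, needs 12-1 = 11; ticks = ceil(11/1.2) = ceil(9.1667) = 10; reading at tick 10 = 1 + 1.2*10 = 13.0000
clock 1: start=6, rate=0.8, needs 12-6 = 6; ticks = ceil(6/0.8) = ceil(7.5000) = 8; reading at tick 8 = 6 + 0.8*8 = 12.4000
clock 2: start=1, rate=0.8, needs 12-1 = 11; ticks = ceil(11/0.8) = ceil(13.7500) = 14; reading at tick 14 = 1 + 0.8*14 = 12.2000
clock 3: start=5, rate=2.0, needs 12-5 = 7; ticks = ceil(7/2.0) = ceil(3.5000) = 4; reading at tick 4 = 5 + 2.0*4 = 13.0000
Minimum tick count = 4; winners = [3]; smallest index = 3

Answer: 3 4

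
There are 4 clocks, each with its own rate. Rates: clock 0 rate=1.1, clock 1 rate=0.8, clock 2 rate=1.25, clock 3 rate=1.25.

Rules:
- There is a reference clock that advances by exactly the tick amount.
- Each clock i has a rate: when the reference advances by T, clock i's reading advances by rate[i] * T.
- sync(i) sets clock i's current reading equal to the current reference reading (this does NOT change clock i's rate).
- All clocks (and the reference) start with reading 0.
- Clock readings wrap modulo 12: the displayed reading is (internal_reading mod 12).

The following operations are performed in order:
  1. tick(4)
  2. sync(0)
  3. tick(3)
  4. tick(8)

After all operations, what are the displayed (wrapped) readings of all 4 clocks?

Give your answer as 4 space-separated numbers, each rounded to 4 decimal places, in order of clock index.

Answer: 4.1000 0.0000 6.7500 6.7500

Derivation:
After op 1 tick(4): ref=4.0000 raw=[4.4000 3.2000 5.0000 5.0000]
After op 2 sync(0): ref=4.0000 raw=[4.0000 3.2000 5.0000 5.0000]
After op 3 tick(3): ref=7.0000 raw=[7.3000 5.6000 8.7500 8.7500]
After op 4 tick(8): ref=15.0000 raw=[16.1000 12.0000 18.7500 18.7500]
Wrap final raw readings (mod 12): 16.1000 mod 12 = 4.1000; 12.0000 mod 12 = 0.0000; 18.7500 mod 12 = 6.7500; 18.7500 mod 12 = 6.7500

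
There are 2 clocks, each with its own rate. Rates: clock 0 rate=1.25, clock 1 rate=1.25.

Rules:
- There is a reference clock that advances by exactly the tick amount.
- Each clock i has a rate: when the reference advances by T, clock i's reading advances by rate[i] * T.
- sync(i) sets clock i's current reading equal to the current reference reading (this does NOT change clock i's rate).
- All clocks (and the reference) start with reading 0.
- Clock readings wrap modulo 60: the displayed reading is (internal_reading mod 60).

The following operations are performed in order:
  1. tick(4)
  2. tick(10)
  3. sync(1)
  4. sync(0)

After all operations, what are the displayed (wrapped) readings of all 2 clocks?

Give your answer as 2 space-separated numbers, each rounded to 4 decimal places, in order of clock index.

Answer: 14.0000 14.0000

Derivation:
After op 1 tick(4): ref=4.0000 raw=[5.0000 5.0000]
After op 2 tick(10): ref=14.0000 raw=[17.5000 17.5000]
After op 3 sync(1): ref=14.0000 raw=[17.5000 14.0000]
After op 4 sync(0): ref=14.0000 raw=[14.0000 14.0000]
Wrap final raw readings (mod 60): 14.0000 mod 60 = 14.0000; 14.0000 mod 60 = 14.0000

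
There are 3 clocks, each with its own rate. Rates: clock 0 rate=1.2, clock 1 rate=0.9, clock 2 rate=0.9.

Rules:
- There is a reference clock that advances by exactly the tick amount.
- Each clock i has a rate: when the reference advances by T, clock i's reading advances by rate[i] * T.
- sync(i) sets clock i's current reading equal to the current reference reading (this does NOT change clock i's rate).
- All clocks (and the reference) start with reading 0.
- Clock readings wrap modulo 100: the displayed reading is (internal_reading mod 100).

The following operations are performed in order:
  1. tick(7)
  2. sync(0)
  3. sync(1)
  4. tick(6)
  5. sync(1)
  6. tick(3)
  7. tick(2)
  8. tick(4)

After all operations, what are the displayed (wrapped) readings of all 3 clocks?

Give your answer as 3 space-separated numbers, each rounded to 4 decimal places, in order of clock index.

Answer: 25.0000 21.1000 19.8000

Derivation:
After op 1 tick(7): ref=7.0000 raw=[8.4000 6.3000 6.3000]
After op 2 sync(0): ref=7.0000 raw=[7.0000 6.3000 6.3000]
After op 3 sync(1): ref=7.0000 raw=[7.0000 7.0000 6.3000]
After op 4 tick(6): ref=13.0000 raw=[14.2000 12.4000 11.7000]
After op 5 sync(1): ref=13.0000 raw=[14.2000 13.0000 11.7000]
After op 6 tick(3): ref=16.0000 raw=[17.8000 15.7000 14.4000]
After op 7 tick(2): ref=18.0000 raw=[20.2000 17.5000 16.2000]
After op 8 tick(4): ref=22.0000 raw=[25.0000 21.1000 19.8000]
Wrap final raw readings (mod 100): 25.0000 mod 100 = 25.0000; 21.1000 mod 100 = 21.1000; 19.8000 mod 100 = 19.8000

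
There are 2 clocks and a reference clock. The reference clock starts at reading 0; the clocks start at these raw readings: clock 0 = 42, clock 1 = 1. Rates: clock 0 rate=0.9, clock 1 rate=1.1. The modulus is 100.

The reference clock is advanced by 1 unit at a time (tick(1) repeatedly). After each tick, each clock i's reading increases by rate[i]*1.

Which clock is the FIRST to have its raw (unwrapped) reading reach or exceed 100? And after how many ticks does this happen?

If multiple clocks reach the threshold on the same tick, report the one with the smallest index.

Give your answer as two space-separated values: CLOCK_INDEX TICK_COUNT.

clock 0: start=42, rate=0.9, needs 100-42 = 58; ticks = ceil(58/0.9) = ceil(64.4444) = 65; reading at tick 65 = 42 + 0.9*65 = 100.5000
clock 1: start=1, rate=1.1, needs 100-1 = 99; ticks = ceil(99/1.1) = ceil(90.0000) = 90; reading at tick 90 = 1 + 1.1*90 = 100.0000
Minimum tick count = 65; winners = [0]; smallest index = 0

Answer: 0 65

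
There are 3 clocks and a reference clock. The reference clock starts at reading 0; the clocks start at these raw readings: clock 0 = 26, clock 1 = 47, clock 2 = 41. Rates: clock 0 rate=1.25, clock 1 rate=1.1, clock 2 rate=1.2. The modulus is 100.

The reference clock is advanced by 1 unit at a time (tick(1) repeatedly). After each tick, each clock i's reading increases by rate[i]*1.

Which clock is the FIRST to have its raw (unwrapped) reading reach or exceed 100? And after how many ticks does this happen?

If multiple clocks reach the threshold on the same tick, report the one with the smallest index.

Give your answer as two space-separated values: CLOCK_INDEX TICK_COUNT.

Answer: 1 49

Derivation:
clock 0: start=26, rate=1.25, needs 100-26 = 74; ticks = ceil(74/1.25) = ceil(59.2000) = 60; reading at tick 60 = 26 + 1.25*60 = 101.0000
clock 1: start=47, rate=1.1, needs 100-47 = 53; ticks = ceil(53/1.1) = ceil(48.1818) = 49; reading at tick 49 = 47 + 1.1*49 = 100.9000
clock 2: start=41, rate=1.2, needs 100-41 = 59; ticks = ceil(59/1.2) = ceil(49.1667) = 50; reading at tick 50 = 41 + 1.2*50 = 101.0000
Minimum tick count = 49; winners = [1]; smallest index = 1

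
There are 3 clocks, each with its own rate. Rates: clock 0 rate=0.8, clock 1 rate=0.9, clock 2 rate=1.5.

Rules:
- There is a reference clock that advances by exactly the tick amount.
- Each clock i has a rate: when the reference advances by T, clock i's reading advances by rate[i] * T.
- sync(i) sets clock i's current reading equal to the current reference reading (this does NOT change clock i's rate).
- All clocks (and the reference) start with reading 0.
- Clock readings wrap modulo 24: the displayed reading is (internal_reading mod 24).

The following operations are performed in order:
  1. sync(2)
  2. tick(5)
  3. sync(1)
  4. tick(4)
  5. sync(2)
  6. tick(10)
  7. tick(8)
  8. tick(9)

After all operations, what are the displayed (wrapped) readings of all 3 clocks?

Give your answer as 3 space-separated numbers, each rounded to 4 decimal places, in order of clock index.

Answer: 4.8000 8.9000 1.5000

Derivation:
After op 1 sync(2): ref=0.0000 raw=[0.0000 0.0000 0.0000]
After op 2 tick(5): ref=5.0000 raw=[4.0000 4.5000 7.5000]
After op 3 sync(1): ref=5.0000 raw=[4.0000 5.0000 7.5000]
After op 4 tick(4): ref=9.0000 raw=[7.2000 8.6000 13.5000]
After op 5 sync(2): ref=9.0000 raw=[7.2000 8.6000 9.0000]
After op 6 tick(10): ref=19.0000 raw=[15.2000 17.6000 24.0000]
After op 7 tick(8): ref=27.0000 raw=[21.6000 24.8000 36.0000]
After op 8 tick(9): ref=36.0000 raw=[28.8000 32.9000 49.5000]
Wrap final raw readings (mod 24): 28.8000 mod 24 = 4.8000; 32.9000 mod 24 = 8.9000; 49.5000 mod 24 = 1.5000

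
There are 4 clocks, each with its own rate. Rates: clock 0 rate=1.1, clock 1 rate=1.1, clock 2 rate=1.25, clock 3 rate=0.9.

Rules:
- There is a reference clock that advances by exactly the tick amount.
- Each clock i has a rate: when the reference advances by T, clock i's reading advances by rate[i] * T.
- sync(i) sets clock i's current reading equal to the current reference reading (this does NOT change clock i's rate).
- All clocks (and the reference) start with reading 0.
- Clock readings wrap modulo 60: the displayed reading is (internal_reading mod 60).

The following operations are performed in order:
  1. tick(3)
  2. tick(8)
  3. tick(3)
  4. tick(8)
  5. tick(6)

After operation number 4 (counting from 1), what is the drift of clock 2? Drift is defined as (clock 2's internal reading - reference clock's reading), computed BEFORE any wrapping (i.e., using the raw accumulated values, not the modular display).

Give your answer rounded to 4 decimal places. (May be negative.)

After op 1 tick(3): ref=3.0000 raw=[3.3000 3.3000 3.7500 2.7000]
After op 2 tick(8): ref=11.0000 raw=[12.1000 12.1000 13.7500 9.9000]
After op 3 tick(3): ref=14.0000 raw=[15.4000 15.4000 17.5000 12.6000]
After op 4 tick(8): ref=22.0000 raw=[24.2000 24.2000 27.5000 19.8000]
Drift of clock 2 after op 4: 27.5000 - 22.0000 = 5.5000

Answer: 5.5000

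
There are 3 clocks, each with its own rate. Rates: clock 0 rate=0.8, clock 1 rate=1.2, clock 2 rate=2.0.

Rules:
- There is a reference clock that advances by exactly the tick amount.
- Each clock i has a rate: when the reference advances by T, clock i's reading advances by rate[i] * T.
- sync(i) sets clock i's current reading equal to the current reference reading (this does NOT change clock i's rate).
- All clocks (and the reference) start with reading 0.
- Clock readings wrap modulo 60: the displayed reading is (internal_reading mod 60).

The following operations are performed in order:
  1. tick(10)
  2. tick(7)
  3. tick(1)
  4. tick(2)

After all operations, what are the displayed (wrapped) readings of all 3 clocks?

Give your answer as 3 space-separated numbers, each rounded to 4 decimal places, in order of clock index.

Answer: 16.0000 24.0000 40.0000

Derivation:
After op 1 tick(10): ref=10.0000 raw=[8.0000 12.0000 20.0000]
After op 2 tick(7): ref=17.0000 raw=[13.6000 20.4000 34.0000]
After op 3 tick(1): ref=18.0000 raw=[14.4000 21.6000 36.0000]
After op 4 tick(2): ref=20.0000 raw=[16.0000 24.0000 40.0000]
Wrap final raw readings (mod 60): 16.0000 mod 60 = 16.0000; 24.0000 mod 60 = 24.0000; 40.0000 mod 60 = 40.0000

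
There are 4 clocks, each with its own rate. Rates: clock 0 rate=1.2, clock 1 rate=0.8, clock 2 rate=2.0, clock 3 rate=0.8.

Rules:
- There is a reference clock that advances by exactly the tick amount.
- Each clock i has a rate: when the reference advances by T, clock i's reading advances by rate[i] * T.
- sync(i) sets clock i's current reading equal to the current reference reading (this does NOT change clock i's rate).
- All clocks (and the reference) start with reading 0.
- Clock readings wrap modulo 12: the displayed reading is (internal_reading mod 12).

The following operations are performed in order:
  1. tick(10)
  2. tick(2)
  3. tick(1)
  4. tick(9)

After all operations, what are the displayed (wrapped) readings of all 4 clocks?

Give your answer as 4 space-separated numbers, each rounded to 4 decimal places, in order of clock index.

Answer: 2.4000 5.6000 8.0000 5.6000

Derivation:
After op 1 tick(10): ref=10.0000 raw=[12.0000 8.0000 20.0000 8.0000]
After op 2 tick(2): ref=12.0000 raw=[14.4000 9.6000 24.0000 9.6000]
After op 3 tick(1): ref=13.0000 raw=[15.6000 10.4000 26.0000 10.4000]
After op 4 tick(9): ref=22.0000 raw=[26.4000 17.6000 44.0000 17.6000]
Wrap final raw readings (mod 12): 26.4000 mod 12 = 2.4000; 17.6000 mod 12 = 5.6000; 44.0000 mod 12 = 8.0000; 17.6000 mod 12 = 5.6000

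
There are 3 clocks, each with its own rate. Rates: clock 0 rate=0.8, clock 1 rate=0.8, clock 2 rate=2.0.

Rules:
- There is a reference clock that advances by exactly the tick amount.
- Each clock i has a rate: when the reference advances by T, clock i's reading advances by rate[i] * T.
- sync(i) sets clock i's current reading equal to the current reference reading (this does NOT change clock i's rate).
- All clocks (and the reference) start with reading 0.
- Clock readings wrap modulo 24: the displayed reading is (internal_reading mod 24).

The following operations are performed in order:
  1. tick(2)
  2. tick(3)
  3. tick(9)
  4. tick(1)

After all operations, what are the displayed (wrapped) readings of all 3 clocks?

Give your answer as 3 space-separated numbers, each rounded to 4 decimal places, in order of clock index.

After op 1 tick(2): ref=2.0000 raw=[1.6000 1.6000 4.0000]
After op 2 tick(3): ref=5.0000 raw=[4.0000 4.0000 10.0000]
After op 3 tick(9): ref=14.0000 raw=[11.2000 11.2000 28.0000]
After op 4 tick(1): ref=15.0000 raw=[12.0000 12.0000 30.0000]
Wrap final raw readings (mod 24): 12.0000 mod 24 = 12.0000; 12.0000 mod 24 = 12.0000; 30.0000 mod 24 = 6.0000

Answer: 12.0000 12.0000 6.0000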